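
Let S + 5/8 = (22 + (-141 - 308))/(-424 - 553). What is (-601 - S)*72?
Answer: -42263523/977 ≈ -43258.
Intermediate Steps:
S = -1469/7816 (S = -5/8 + (22 + (-141 - 308))/(-424 - 553) = -5/8 + (22 - 449)/(-977) = -5/8 - 427*(-1/977) = -5/8 + 427/977 = -1469/7816 ≈ -0.18795)
(-601 - S)*72 = (-601 - 1*(-1469/7816))*72 = (-601 + 1469/7816)*72 = -4695947/7816*72 = -42263523/977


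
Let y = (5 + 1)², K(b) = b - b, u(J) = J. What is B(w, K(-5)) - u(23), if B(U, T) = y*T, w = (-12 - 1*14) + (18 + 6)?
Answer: -23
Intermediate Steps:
K(b) = 0
y = 36 (y = 6² = 36)
w = -2 (w = (-12 - 14) + 24 = -26 + 24 = -2)
B(U, T) = 36*T
B(w, K(-5)) - u(23) = 36*0 - 1*23 = 0 - 23 = -23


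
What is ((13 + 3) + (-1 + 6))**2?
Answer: 441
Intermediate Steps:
((13 + 3) + (-1 + 6))**2 = (16 + 5)**2 = 21**2 = 441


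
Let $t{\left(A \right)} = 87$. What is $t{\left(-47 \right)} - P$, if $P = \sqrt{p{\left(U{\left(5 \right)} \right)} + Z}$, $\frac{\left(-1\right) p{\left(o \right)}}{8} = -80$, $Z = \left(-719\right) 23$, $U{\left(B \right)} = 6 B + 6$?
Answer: $87 - i \sqrt{15897} \approx 87.0 - 126.08 i$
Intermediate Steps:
$U{\left(B \right)} = 6 + 6 B$
$Z = -16537$
$p{\left(o \right)} = 640$ ($p{\left(o \right)} = \left(-8\right) \left(-80\right) = 640$)
$P = i \sqrt{15897}$ ($P = \sqrt{640 - 16537} = \sqrt{-15897} = i \sqrt{15897} \approx 126.08 i$)
$t{\left(-47 \right)} - P = 87 - i \sqrt{15897}$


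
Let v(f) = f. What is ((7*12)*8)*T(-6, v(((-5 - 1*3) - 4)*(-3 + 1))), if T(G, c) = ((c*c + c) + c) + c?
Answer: 435456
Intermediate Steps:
T(G, c) = c² + 3*c (T(G, c) = ((c² + c) + c) + c = ((c + c²) + c) + c = (c² + 2*c) + c = c² + 3*c)
((7*12)*8)*T(-6, v(((-5 - 1*3) - 4)*(-3 + 1))) = ((7*12)*8)*((((-5 - 1*3) - 4)*(-3 + 1))*(3 + ((-5 - 1*3) - 4)*(-3 + 1))) = (84*8)*((((-5 - 3) - 4)*(-2))*(3 + ((-5 - 3) - 4)*(-2))) = 672*(((-8 - 4)*(-2))*(3 + (-8 - 4)*(-2))) = 672*((-12*(-2))*(3 - 12*(-2))) = 672*(24*(3 + 24)) = 672*(24*27) = 672*648 = 435456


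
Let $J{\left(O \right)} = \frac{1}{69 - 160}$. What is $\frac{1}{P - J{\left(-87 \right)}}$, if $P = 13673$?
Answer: $\frac{91}{1244244} \approx 7.3137 \cdot 10^{-5}$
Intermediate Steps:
$J{\left(O \right)} = - \frac{1}{91}$ ($J{\left(O \right)} = \frac{1}{-91} = - \frac{1}{91}$)
$\frac{1}{P - J{\left(-87 \right)}} = \frac{1}{13673 - - \frac{1}{91}} = \frac{1}{13673 + \frac{1}{91}} = \frac{1}{\frac{1244244}{91}} = \frac{91}{1244244}$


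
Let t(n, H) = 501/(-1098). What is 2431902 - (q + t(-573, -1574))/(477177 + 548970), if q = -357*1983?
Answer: 913349211726317/375569802 ≈ 2.4319e+6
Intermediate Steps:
t(n, H) = -167/366 (t(n, H) = 501*(-1/1098) = -167/366)
q = -707931
2431902 - (q + t(-573, -1574))/(477177 + 548970) = 2431902 - (-707931 - 167/366)/(477177 + 548970) = 2431902 - (-259102913)/(366*1026147) = 2431902 - 1*(-259102913/375569802) = 2431902 + 259102913/375569802 = 913349211726317/375569802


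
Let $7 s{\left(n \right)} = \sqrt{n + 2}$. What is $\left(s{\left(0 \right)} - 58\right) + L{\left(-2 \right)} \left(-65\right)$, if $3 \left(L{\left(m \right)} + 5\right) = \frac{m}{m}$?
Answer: $\frac{736}{3} + \frac{\sqrt{2}}{7} \approx 245.54$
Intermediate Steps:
$L{\left(m \right)} = - \frac{14}{3}$ ($L{\left(m \right)} = -5 + \frac{m \frac{1}{m}}{3} = -5 + \frac{1}{3} \cdot 1 = -5 + \frac{1}{3} = - \frac{14}{3}$)
$s{\left(n \right)} = \frac{\sqrt{2 + n}}{7}$ ($s{\left(n \right)} = \frac{\sqrt{n + 2}}{7} = \frac{\sqrt{2 + n}}{7}$)
$\left(s{\left(0 \right)} - 58\right) + L{\left(-2 \right)} \left(-65\right) = \left(\frac{\sqrt{2 + 0}}{7} - 58\right) - - \frac{910}{3} = \left(\frac{\sqrt{2}}{7} - 58\right) + \frac{910}{3} = \left(-58 + \frac{\sqrt{2}}{7}\right) + \frac{910}{3} = \frac{736}{3} + \frac{\sqrt{2}}{7}$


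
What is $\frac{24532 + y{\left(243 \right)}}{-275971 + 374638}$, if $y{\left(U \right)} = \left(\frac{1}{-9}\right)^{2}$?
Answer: $\frac{1987093}{7992027} \approx 0.24863$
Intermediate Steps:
$y{\left(U \right)} = \frac{1}{81}$ ($y{\left(U \right)} = \left(- \frac{1}{9}\right)^{2} = \frac{1}{81}$)
$\frac{24532 + y{\left(243 \right)}}{-275971 + 374638} = \frac{24532 + \frac{1}{81}}{-275971 + 374638} = \frac{1987093}{81 \cdot 98667} = \frac{1987093}{81} \cdot \frac{1}{98667} = \frac{1987093}{7992027}$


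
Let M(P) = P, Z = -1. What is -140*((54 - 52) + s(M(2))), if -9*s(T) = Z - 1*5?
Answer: -1120/3 ≈ -373.33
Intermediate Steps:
s(T) = 2/3 (s(T) = -(-1 - 1*5)/9 = -(-1 - 5)/9 = -1/9*(-6) = 2/3)
-140*((54 - 52) + s(M(2))) = -140*((54 - 52) + 2/3) = -140*(2 + 2/3) = -140*8/3 = -1120/3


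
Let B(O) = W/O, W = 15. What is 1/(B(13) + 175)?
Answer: 13/2290 ≈ 0.0056769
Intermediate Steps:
B(O) = 15/O
1/(B(13) + 175) = 1/(15/13 + 175) = 1/(2290/13) = 13/2290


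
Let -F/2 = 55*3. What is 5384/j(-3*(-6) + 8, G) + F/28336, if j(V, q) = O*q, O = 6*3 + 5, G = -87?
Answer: -302809/112056 ≈ -2.7023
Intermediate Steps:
F = -330 (F = -110*3 = -2*165 = -330)
O = 23 (O = 18 + 5 = 23)
j(V, q) = 23*q
5384/j(-3*(-6) + 8, G) + F/28336 = 5384/((23*(-87))) - 330/28336 = 5384/(-2001) - 330*1/28336 = 5384*(-1/2001) - 15/1288 = -5384/2001 - 15/1288 = -302809/112056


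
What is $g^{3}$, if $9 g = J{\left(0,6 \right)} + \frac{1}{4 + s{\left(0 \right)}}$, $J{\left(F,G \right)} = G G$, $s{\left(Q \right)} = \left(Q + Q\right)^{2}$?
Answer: $\frac{3048625}{46656} \approx 65.343$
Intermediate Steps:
$s{\left(Q \right)} = 4 Q^{2}$ ($s{\left(Q \right)} = \left(2 Q\right)^{2} = 4 Q^{2}$)
$J{\left(F,G \right)} = G^{2}$
$g = \frac{145}{36}$ ($g = \frac{6^{2} + \frac{1}{4 + 4 \cdot 0^{2}}}{9} = \frac{36 + \frac{1}{4 + 4 \cdot 0}}{9} = \frac{36 + \frac{1}{4 + 0}}{9} = \frac{36 + \frac{1}{4}}{9} = \frac{1}{9} \cdot \frac{145}{4} = \frac{145}{36} \approx 4.0278$)
$g^{3} = \left(\frac{145}{36}\right)^{3} = \frac{3048625}{46656}$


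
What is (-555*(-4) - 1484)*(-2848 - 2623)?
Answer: -4026656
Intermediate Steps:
(-555*(-4) - 1484)*(-2848 - 2623) = (2220 - 1484)*(-5471) = 736*(-5471) = -4026656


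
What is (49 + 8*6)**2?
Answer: 9409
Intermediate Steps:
(49 + 8*6)**2 = (49 + 48)**2 = 97**2 = 9409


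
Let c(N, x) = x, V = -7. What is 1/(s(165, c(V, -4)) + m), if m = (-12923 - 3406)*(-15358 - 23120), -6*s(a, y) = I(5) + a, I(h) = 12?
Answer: 2/1256614465 ≈ 1.5916e-9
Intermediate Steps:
s(a, y) = -2 - a/6 (s(a, y) = -(12 + a)/6 = -2 - a/6)
m = 628307262 (m = -16329*(-38478) = 628307262)
1/(s(165, c(V, -4)) + m) = 1/((-2 - 1/6*165) + 628307262) = 1/((-2 - 55/2) + 628307262) = 1/(-59/2 + 628307262) = 1/(1256614465/2) = 2/1256614465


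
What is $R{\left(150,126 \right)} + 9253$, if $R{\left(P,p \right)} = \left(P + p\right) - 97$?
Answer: $9432$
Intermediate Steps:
$R{\left(P,p \right)} = -97 + P + p$
$R{\left(150,126 \right)} + 9253 = \left(-97 + 150 + 126\right) + 9253 = 179 + 9253 = 9432$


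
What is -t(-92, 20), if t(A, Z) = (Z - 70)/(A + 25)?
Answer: -50/67 ≈ -0.74627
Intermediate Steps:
t(A, Z) = (-70 + Z)/(25 + A)
-t(-92, 20) = -(-70 + 20)/(25 - 92) = -(-50)/(-67) = -(-1)*(-50)/67 = -1*50/67 = -50/67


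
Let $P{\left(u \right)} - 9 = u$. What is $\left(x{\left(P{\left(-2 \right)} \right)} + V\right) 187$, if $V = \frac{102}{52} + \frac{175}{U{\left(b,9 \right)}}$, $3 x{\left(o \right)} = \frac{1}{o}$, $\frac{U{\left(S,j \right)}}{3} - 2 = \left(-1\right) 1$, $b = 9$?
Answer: $\frac{6161089}{546} \approx 11284.0$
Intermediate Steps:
$P{\left(u \right)} = 9 + u$
$U{\left(S,j \right)} = 3$ ($U{\left(S,j \right)} = 6 + 3 \left(\left(-1\right) 1\right) = 6 + 3 \left(-1\right) = 6 - 3 = 3$)
$x{\left(o \right)} = \frac{1}{3 o}$
$V = \frac{4703}{78}$ ($V = \frac{102}{52} + \frac{175}{3} = 102 \cdot \frac{1}{52} + 175 \cdot \frac{1}{3} = \frac{51}{26} + \frac{175}{3} = \frac{4703}{78} \approx 60.295$)
$\left(x{\left(P{\left(-2 \right)} \right)} + V\right) 187 = \left(\frac{1}{3 \left(9 - 2\right)} + \frac{4703}{78}\right) 187 = \left(\frac{1}{3 \cdot 7} + \frac{4703}{78}\right) 187 = \left(\frac{1}{3} \cdot \frac{1}{7} + \frac{4703}{78}\right) 187 = \left(\frac{1}{21} + \frac{4703}{78}\right) 187 = \frac{32947}{546} \cdot 187 = \frac{6161089}{546}$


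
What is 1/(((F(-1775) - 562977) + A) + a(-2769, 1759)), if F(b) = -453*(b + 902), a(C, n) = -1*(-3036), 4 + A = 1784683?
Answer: 1/1620207 ≈ 6.1720e-7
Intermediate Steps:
A = 1784679 (A = -4 + 1784683 = 1784679)
a(C, n) = 3036
F(b) = -408606 - 453*b (F(b) = -453*(902 + b) = -408606 - 453*b)
1/(((F(-1775) - 562977) + A) + a(-2769, 1759)) = 1/((((-408606 - 453*(-1775)) - 562977) + 1784679) + 3036) = 1/((((-408606 + 804075) - 562977) + 1784679) + 3036) = 1/(((395469 - 562977) + 1784679) + 3036) = 1/((-167508 + 1784679) + 3036) = 1/(1617171 + 3036) = 1/1620207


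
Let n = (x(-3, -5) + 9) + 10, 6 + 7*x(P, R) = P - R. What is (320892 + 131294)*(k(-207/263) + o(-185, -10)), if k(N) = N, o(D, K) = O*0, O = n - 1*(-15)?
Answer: -93602502/263 ≈ -3.5590e+5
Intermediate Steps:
x(P, R) = -6/7 - R/7 + P/7 (x(P, R) = -6/7 + (P - R)/7 = -6/7 + (-R/7 + P/7) = -6/7 - R/7 + P/7)
n = 129/7 (n = ((-6/7 - 1/7*(-5) + (1/7)*(-3)) + 9) + 10 = ((-6/7 + 5/7 - 3/7) + 9) + 10 = (-4/7 + 9) + 10 = 59/7 + 10 = 129/7 ≈ 18.429)
O = 234/7 (O = 129/7 - 1*(-15) = 129/7 + 15 = 234/7 ≈ 33.429)
o(D, K) = 0 (o(D, K) = (234/7)*0 = 0)
(320892 + 131294)*(k(-207/263) + o(-185, -10)) = (320892 + 131294)*(-207/263 + 0) = 452186*(-207*1/263 + 0) = 452186*(-207/263 + 0) = 452186*(-207/263) = -93602502/263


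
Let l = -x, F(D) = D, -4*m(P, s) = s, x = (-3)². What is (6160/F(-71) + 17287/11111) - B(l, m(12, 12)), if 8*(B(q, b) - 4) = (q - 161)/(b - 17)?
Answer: -1139361489/12622096 ≈ -90.267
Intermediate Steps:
x = 9
m(P, s) = -s/4
l = -9 (l = -1*9 = -9)
B(q, b) = 4 + (-161 + q)/(8*(-17 + b)) (B(q, b) = 4 + ((q - 161)/(b - 17))/8 = 4 + ((-161 + q)/(-17 + b))/8 = 4 + (-161 + q)/(8*(-17 + b)))
(6160/F(-71) + 17287/11111) - B(l, m(12, 12)) = (6160/(-71) + 17287/11111) - (-705 - 9 + 32*(-¼*12))/(8*(-17 - ¼*12)) = (6160*(-1/71) + 17287*(1/11111)) - (-705 - 9 + 32*(-3))/(8*(-17 - 3)) = (-6160/71 + 17287/11111) - (-705 - 9 - 96)/(8*(-20)) = -67216383/788881 - (-1)*(-810)/(8*20) = -67216383/788881 - 1*81/16 = -67216383/788881 - 81/16 = -1139361489/12622096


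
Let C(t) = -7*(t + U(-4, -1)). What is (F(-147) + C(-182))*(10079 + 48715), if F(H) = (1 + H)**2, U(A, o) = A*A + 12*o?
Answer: 1326510228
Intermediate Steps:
U(A, o) = A**2 + 12*o
C(t) = -28 - 7*t (C(t) = -7*(t + ((-4)**2 + 12*(-1))) = -7*(t + (16 - 12)) = -7*(t + 4) = -7*(4 + t) = -28 - 7*t)
(F(-147) + C(-182))*(10079 + 48715) = ((1 - 147)**2 + (-28 - 7*(-182)))*(10079 + 48715) = ((-146)**2 + (-28 + 1274))*58794 = (21316 + 1246)*58794 = 22562*58794 = 1326510228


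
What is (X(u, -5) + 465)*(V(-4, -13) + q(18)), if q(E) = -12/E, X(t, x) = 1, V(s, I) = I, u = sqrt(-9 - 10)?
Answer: -19106/3 ≈ -6368.7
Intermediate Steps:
u = I*sqrt(19) (u = sqrt(-19) = I*sqrt(19) ≈ 4.3589*I)
(X(u, -5) + 465)*(V(-4, -13) + q(18)) = (1 + 465)*(-13 - 12/18) = 466*(-13 - 12*1/18) = 466*(-13 - 2/3) = 466*(-41/3) = -19106/3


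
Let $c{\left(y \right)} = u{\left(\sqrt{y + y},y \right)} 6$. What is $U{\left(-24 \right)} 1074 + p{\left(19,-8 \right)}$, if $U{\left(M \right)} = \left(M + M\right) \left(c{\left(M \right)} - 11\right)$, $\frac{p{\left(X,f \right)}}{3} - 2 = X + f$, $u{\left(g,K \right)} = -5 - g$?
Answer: $2113671 + 1237248 i \sqrt{3} \approx 2.1137 \cdot 10^{6} + 2.143 \cdot 10^{6} i$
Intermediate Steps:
$c{\left(y \right)} = -30 - 6 \sqrt{2} \sqrt{y}$ ($c{\left(y \right)} = \left(-5 - \sqrt{y + y}\right) 6 = \left(-5 - \sqrt{2 y}\right) 6 = \left(-5 - \sqrt{2} \sqrt{y}\right) 6 = -30 - 6 \sqrt{2} \sqrt{y}$)
$p{\left(X,f \right)} = 6 + 3 X + 3 f$ ($p{\left(X,f \right)} = 6 + 3 \left(X + f\right) = 6 + \left(3 X + 3 f\right) = 6 + 3 X + 3 f$)
$U{\left(M \right)} = 2 M \left(-41 - 6 \sqrt{2} \sqrt{M}\right)$ ($U{\left(M \right)} = \left(M + M\right) \left(\left(-30 - 6 \sqrt{2} \sqrt{M}\right) - 11\right) = 2 M \left(-41 - 6 \sqrt{2} \sqrt{M}\right)$)
$U{\left(-24 \right)} 1074 + p{\left(19,-8 \right)} = \left(\left(-82\right) \left(-24\right) - 12 \sqrt{2} \left(-24\right)^{\frac{3}{2}}\right) 1074 + \left(6 + 3 \cdot 19 + 3 \left(-8\right)\right) = \left(1968 - 12 \sqrt{2} \left(- 48 i \sqrt{6}\right)\right) 1074 + \left(6 + 57 - 24\right) = \left(1968 + 1152 i \sqrt{3}\right) 1074 + 39 = \left(2113632 + 1237248 i \sqrt{3}\right) + 39 = 2113671 + 1237248 i \sqrt{3}$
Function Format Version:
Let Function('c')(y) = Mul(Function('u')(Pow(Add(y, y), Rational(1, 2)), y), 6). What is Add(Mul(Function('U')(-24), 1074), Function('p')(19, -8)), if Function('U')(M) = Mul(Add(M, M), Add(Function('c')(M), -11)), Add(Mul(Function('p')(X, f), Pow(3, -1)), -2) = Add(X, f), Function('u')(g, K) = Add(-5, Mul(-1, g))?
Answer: Add(2113671, Mul(1237248, I, Pow(3, Rational(1, 2)))) ≈ Add(2.1137e+6, Mul(2.1430e+6, I))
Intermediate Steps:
Function('c')(y) = Add(-30, Mul(-6, Pow(2, Rational(1, 2)), Pow(y, Rational(1, 2)))) (Function('c')(y) = Mul(Add(-5, Mul(-1, Pow(Add(y, y), Rational(1, 2)))), 6) = Mul(Add(-5, Mul(-1, Pow(Mul(2, y), Rational(1, 2)))), 6) = Mul(Add(-5, Mul(-1, Mul(Pow(2, Rational(1, 2)), Pow(y, Rational(1, 2))))), 6) = Mul(Add(-5, Mul(-1, Pow(2, Rational(1, 2)), Pow(y, Rational(1, 2)))), 6) = Add(-30, Mul(-6, Pow(2, Rational(1, 2)), Pow(y, Rational(1, 2)))))
Function('p')(X, f) = Add(6, Mul(3, X), Mul(3, f)) (Function('p')(X, f) = Add(6, Mul(3, Add(X, f))) = Add(6, Add(Mul(3, X), Mul(3, f))) = Add(6, Mul(3, X), Mul(3, f)))
Function('U')(M) = Mul(2, M, Add(-41, Mul(-6, Pow(2, Rational(1, 2)), Pow(M, Rational(1, 2))))) (Function('U')(M) = Mul(Add(M, M), Add(Add(-30, Mul(-6, Pow(2, Rational(1, 2)), Pow(M, Rational(1, 2)))), -11)) = Mul(Mul(2, M), Add(-41, Mul(-6, Pow(2, Rational(1, 2)), Pow(M, Rational(1, 2))))) = Mul(2, M, Add(-41, Mul(-6, Pow(2, Rational(1, 2)), Pow(M, Rational(1, 2))))))
Add(Mul(Function('U')(-24), 1074), Function('p')(19, -8)) = Add(Mul(Add(Mul(-82, -24), Mul(-12, Pow(2, Rational(1, 2)), Pow(-24, Rational(3, 2)))), 1074), Add(6, Mul(3, 19), Mul(3, -8))) = Add(Mul(Add(1968, Mul(-12, Pow(2, Rational(1, 2)), Mul(-48, I, Pow(6, Rational(1, 2))))), 1074), Add(6, 57, -24)) = Add(Mul(Add(1968, Mul(1152, I, Pow(3, Rational(1, 2)))), 1074), 39) = Add(Add(2113632, Mul(1237248, I, Pow(3, Rational(1, 2)))), 39) = Add(2113671, Mul(1237248, I, Pow(3, Rational(1, 2))))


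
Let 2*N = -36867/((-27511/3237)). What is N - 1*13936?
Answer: -647448113/55022 ≈ -11767.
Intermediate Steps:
N = 119338479/55022 (N = (-36867/((-27511/3237)))/2 = (-36867/((-27511*1/3237)))/2 = (-36867/(-27511/3237))/2 = (-36867*(-3237/27511))/2 = (½)*(119338479/27511) = 119338479/55022 ≈ 2168.9)
N - 1*13936 = 119338479/55022 - 1*13936 = 119338479/55022 - 13936 = -647448113/55022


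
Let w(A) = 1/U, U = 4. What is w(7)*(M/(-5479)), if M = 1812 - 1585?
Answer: -227/21916 ≈ -0.010358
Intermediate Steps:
M = 227
w(A) = 1/4
w(7)*(M/(-5479)) = (227/(-5479))/4 = (227*(-1/5479))/4 = (1/4)*(-227/5479) = -227/21916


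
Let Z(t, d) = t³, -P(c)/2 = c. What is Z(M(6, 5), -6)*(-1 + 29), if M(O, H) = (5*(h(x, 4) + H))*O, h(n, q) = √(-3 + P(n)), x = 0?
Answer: 60480000 + 54432000*I*√3 ≈ 6.048e+7 + 9.4279e+7*I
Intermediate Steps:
P(c) = -2*c
h(n, q) = √(-3 - 2*n)
M(O, H) = O*(5*H + 5*I*√3) (M(O, H) = (5*(√(-3 - 2*0) + H))*O = (5*(√(-3 + 0) + H))*O = (5*(√(-3) + H))*O = (5*(I*√3 + H))*O = (5*(H + I*√3))*O = (5*H + 5*I*√3)*O = O*(5*H + 5*I*√3))
Z(M(6, 5), -6)*(-1 + 29) = (5*6*(5 + I*√3))³*(-1 + 29) = (150 + 30*I*√3)³*28 = 28*(150 + 30*I*√3)³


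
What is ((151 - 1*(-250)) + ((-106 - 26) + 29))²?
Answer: 88804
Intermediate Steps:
((151 - 1*(-250)) + ((-106 - 26) + 29))² = ((151 + 250) + (-132 + 29))² = (401 - 103)² = 298² = 88804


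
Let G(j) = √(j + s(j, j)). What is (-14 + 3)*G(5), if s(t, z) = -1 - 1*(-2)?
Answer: -11*√6 ≈ -26.944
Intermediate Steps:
s(t, z) = 1 (s(t, z) = -1 + 2 = 1)
G(j) = √(1 + j) (G(j) = √(j + 1) = √(1 + j))
(-14 + 3)*G(5) = (-14 + 3)*√(1 + 5) = -11*√6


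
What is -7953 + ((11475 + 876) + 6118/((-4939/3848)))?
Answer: -1820342/4939 ≈ -368.56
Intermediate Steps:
-7953 + ((11475 + 876) + 6118/((-4939/3848))) = -7953 + (12351 + 6118/((-4939*1/3848))) = -7953 + (12351 + 6118/(-4939/3848)) = -7953 + (12351 + 6118*(-3848/4939)) = -7953 + (12351 - 23542064/4939) = -7953 + 37459525/4939 = -1820342/4939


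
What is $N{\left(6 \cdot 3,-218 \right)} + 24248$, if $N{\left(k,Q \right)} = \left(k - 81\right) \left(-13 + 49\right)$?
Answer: $21980$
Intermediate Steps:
$N{\left(k,Q \right)} = -2916 + 36 k$ ($N{\left(k,Q \right)} = \left(-81 + k\right) 36 = -2916 + 36 k$)
$N{\left(6 \cdot 3,-218 \right)} + 24248 = \left(-2916 + 36 \cdot 6 \cdot 3\right) + 24248 = \left(-2916 + 36 \cdot 18\right) + 24248 = \left(-2916 + 648\right) + 24248 = -2268 + 24248 = 21980$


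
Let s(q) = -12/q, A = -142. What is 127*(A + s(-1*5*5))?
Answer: -449326/25 ≈ -17973.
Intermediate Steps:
127*(A + s(-1*5*5)) = 127*(-142 - 12/(-1*5*5)) = 127*(-142 - 12/((-5*5))) = 127*(-142 - 12/(-25)) = 127*(-142 - 12*(-1/25)) = 127*(-142 + 12/25) = 127*(-3538/25) = -449326/25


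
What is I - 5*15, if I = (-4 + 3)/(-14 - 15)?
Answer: -2174/29 ≈ -74.966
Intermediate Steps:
I = 1/29 (I = -1/(-29) = -1*(-1/29) = 1/29 ≈ 0.034483)
I - 5*15 = 1/29 - 5*15 = 1/29 - 75 = -2174/29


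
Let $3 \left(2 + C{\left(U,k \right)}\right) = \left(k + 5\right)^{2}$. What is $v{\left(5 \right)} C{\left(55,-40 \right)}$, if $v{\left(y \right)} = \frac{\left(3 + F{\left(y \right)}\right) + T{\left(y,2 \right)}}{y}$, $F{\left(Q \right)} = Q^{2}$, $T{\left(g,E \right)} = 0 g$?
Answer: $\frac{34132}{15} \approx 2275.5$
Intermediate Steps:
$C{\left(U,k \right)} = -2 + \frac{\left(5 + k\right)^{2}}{3}$ ($C{\left(U,k \right)} = -2 + \frac{\left(k + 5\right)^{2}}{3} = -2 + \frac{\left(5 + k\right)^{2}}{3}$)
$T{\left(g,E \right)} = 0$
$v{\left(y \right)} = \frac{3 + y^{2}}{y}$ ($v{\left(y \right)} = \frac{\left(3 + y^{2}\right) + 0}{y} = \frac{3 + y^{2}}{y}$)
$v{\left(5 \right)} C{\left(55,-40 \right)} = \left(5 + \frac{3}{5}\right) \left(-2 + \frac{\left(5 - 40\right)^{2}}{3}\right) = \left(5 + 3 \cdot \frac{1}{5}\right) \left(-2 + \frac{\left(-35\right)^{2}}{3}\right) = \left(5 + \frac{3}{5}\right) \left(-2 + \frac{1}{3} \cdot 1225\right) = \frac{28 \left(-2 + \frac{1225}{3}\right)}{5} = \frac{28}{5} \cdot \frac{1219}{3} = \frac{34132}{15}$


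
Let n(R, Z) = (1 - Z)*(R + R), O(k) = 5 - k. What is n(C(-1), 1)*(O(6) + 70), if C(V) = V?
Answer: 0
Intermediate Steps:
n(R, Z) = 2*R*(1 - Z) (n(R, Z) = (1 - Z)*(2*R) = 2*R*(1 - Z))
n(C(-1), 1)*(O(6) + 70) = (2*(-1)*(1 - 1*1))*((5 - 1*6) + 70) = (2*(-1)*(1 - 1))*((5 - 6) + 70) = (2*(-1)*0)*(-1 + 70) = 0*69 = 0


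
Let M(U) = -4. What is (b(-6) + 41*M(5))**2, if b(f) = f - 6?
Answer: 30976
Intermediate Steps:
b(f) = -6 + f
(b(-6) + 41*M(5))**2 = ((-6 - 6) + 41*(-4))**2 = (-12 - 164)**2 = (-176)**2 = 30976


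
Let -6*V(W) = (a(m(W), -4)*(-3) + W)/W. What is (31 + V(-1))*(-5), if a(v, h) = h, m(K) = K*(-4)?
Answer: -985/6 ≈ -164.17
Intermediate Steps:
m(K) = -4*K
V(W) = -(12 + W)/(6*W) (V(W) = -(-4*(-3) + W)/(6*W) = -(12 + W)/(6*W))
(31 + V(-1))*(-5) = (31 + (1/6)*(-12 - 1*(-1))/(-1))*(-5) = (31 + (1/6)*(-1)*(-12 + 1))*(-5) = (31 + (1/6)*(-1)*(-11))*(-5) = (31 + 11/6)*(-5) = (197/6)*(-5) = -985/6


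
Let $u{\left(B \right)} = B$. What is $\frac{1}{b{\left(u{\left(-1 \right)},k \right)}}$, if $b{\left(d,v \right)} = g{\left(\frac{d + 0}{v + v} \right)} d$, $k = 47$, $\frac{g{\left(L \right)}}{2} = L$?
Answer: $47$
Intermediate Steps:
$g{\left(L \right)} = 2 L$
$b{\left(d,v \right)} = \frac{d^{2}}{v}$ ($b{\left(d,v \right)} = 2 \frac{d + 0}{v + v} d = 2 \frac{d}{2 v} d = \frac{d}{v} d = \frac{d^{2}}{v}$)
$\frac{1}{b{\left(u{\left(-1 \right)},k \right)}} = \frac{1}{\left(-1\right)^{2} \cdot \frac{1}{47}} = \frac{1}{1 \cdot \frac{1}{47}} = \frac{1}{\frac{1}{47}} = 47$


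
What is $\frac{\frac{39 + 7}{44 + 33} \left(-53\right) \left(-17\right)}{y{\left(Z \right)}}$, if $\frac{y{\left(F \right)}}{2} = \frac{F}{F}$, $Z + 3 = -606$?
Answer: $\frac{20723}{77} \approx 269.13$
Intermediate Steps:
$Z = -609$ ($Z = -3 - 606 = -609$)
$y{\left(F \right)} = 2$ ($y{\left(F \right)} = 2 \frac{F}{F} = 2 \cdot 1 = 2$)
$\frac{\frac{39 + 7}{44 + 33} \left(-53\right) \left(-17\right)}{y{\left(Z \right)}} = \frac{\frac{39 + 7}{44 + 33} \left(-53\right) \left(-17\right)}{2} = \frac{46}{77} \left(-53\right) \left(-17\right) \frac{1}{2} = \left(- \frac{2438}{77}\right) \left(-17\right) \frac{1}{2} = \frac{41446}{77} \cdot \frac{1}{2} = \frac{20723}{77}$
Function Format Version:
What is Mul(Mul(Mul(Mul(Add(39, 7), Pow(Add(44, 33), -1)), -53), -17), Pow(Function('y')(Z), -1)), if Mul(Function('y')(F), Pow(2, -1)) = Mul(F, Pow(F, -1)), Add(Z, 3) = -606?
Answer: Rational(20723, 77) ≈ 269.13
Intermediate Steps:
Z = -609 (Z = Add(-3, -606) = -609)
Function('y')(F) = 2 (Function('y')(F) = Mul(2, Mul(F, Pow(F, -1))) = Mul(2, 1) = 2)
Mul(Mul(Mul(Mul(Add(39, 7), Pow(Add(44, 33), -1)), -53), -17), Pow(Function('y')(Z), -1)) = Mul(Mul(Mul(Mul(Add(39, 7), Pow(Add(44, 33), -1)), -53), -17), Pow(2, -1)) = Mul(Mul(Mul(Mul(46, Pow(77, -1)), -53), -17), Rational(1, 2)) = Mul(Mul(Mul(Mul(46, Rational(1, 77)), -53), -17), Rational(1, 2)) = Mul(Mul(Mul(Rational(46, 77), -53), -17), Rational(1, 2)) = Mul(Mul(Rational(-2438, 77), -17), Rational(1, 2)) = Mul(Rational(41446, 77), Rational(1, 2)) = Rational(20723, 77)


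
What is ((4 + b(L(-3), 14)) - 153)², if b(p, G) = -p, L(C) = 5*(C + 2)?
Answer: 20736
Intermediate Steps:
L(C) = 10 + 5*C (L(C) = 5*(2 + C) = 10 + 5*C)
((4 + b(L(-3), 14)) - 153)² = ((4 - (10 + 5*(-3))) - 153)² = ((4 - (10 - 15)) - 153)² = ((4 - 1*(-5)) - 153)² = ((4 + 5) - 153)² = (9 - 153)² = (-144)² = 20736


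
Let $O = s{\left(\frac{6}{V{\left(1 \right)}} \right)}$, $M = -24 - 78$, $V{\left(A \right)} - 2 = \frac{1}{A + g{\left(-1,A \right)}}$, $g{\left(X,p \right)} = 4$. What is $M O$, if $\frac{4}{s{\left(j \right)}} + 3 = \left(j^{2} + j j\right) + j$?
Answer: $- \frac{16456}{589} \approx -27.939$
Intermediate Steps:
$V{\left(A \right)} = 2 + \frac{1}{4 + A}$ ($V{\left(A \right)} = 2 + \frac{1}{A + 4} = 2 + \frac{1}{4 + A}$)
$M = -102$ ($M = -24 - 78 = -102$)
$s{\left(j \right)} = \frac{4}{-3 + j + 2 j^{2}}$ ($s{\left(j \right)} = \frac{4}{-3 + \left(\left(j^{2} + j j\right) + j\right)} = \frac{4}{-3 + \left(\left(j^{2} + j^{2}\right) + j\right)} = \frac{4}{-3 + \left(2 j^{2} + j\right)} = \frac{4}{-3 + \left(j + 2 j^{2}\right)} = \frac{4}{-3 + j + 2 j^{2}}$)
$O = \frac{484}{1767}$ ($O = \frac{4}{-3 + \frac{6}{\frac{1}{4 + 1} \left(9 + 2 \cdot 1\right)} + 2 \left(\frac{6}{\frac{1}{4 + 1} \left(9 + 2 \cdot 1\right)}\right)^{2}} = \frac{4}{-3 + \frac{6}{\frac{1}{5} \left(9 + 2\right)} + 2 \left(\frac{6}{\frac{1}{5} \left(9 + 2\right)}\right)^{2}} = \frac{4}{-3 + \frac{6}{\frac{1}{5} \cdot 11} + 2 \left(\frac{6}{\frac{1}{5} \cdot 11}\right)^{2}} = \frac{4}{-3 + \frac{6}{\frac{11}{5}} + 2 \left(\frac{6}{\frac{11}{5}}\right)^{2}} = \frac{4}{-3 + 6 \cdot \frac{5}{11} + 2 \left(6 \cdot \frac{5}{11}\right)^{2}} = \frac{4}{-3 + \frac{30}{11} + 2 \left(\frac{30}{11}\right)^{2}} = \frac{4}{-3 + \frac{30}{11} + 2 \cdot \frac{900}{121}} = \frac{4}{-3 + \frac{30}{11} + \frac{1800}{121}} = \frac{4}{\frac{1767}{121}} = 4 \cdot \frac{121}{1767} = \frac{484}{1767} \approx 0.27391$)
$M O = \left(-102\right) \frac{484}{1767} = - \frac{16456}{589}$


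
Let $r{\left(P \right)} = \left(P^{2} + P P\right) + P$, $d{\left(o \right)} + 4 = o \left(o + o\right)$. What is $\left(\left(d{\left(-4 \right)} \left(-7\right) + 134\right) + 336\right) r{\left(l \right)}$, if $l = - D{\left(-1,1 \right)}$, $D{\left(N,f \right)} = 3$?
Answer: $4110$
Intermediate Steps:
$d{\left(o \right)} = -4 + 2 o^{2}$ ($d{\left(o \right)} = -4 + o \left(o + o\right) = -4 + o 2 o = -4 + 2 o^{2}$)
$l = -3$ ($l = \left(-1\right) 3 = -3$)
$r{\left(P \right)} = P + 2 P^{2}$ ($r{\left(P \right)} = \left(P^{2} + P^{2}\right) + P = 2 P^{2} + P = P + 2 P^{2}$)
$\left(\left(d{\left(-4 \right)} \left(-7\right) + 134\right) + 336\right) r{\left(l \right)} = \left(\left(\left(-4 + 2 \left(-4\right)^{2}\right) \left(-7\right) + 134\right) + 336\right) \left(- 3 \left(1 + 2 \left(-3\right)\right)\right) = \left(\left(\left(-4 + 2 \cdot 16\right) \left(-7\right) + 134\right) + 336\right) \left(- 3 \left(1 - 6\right)\right) = \left(\left(\left(-4 + 32\right) \left(-7\right) + 134\right) + 336\right) \left(\left(-3\right) \left(-5\right)\right) = \left(\left(28 \left(-7\right) + 134\right) + 336\right) 15 = \left(\left(-196 + 134\right) + 336\right) 15 = \left(-62 + 336\right) 15 = 274 \cdot 15 = 4110$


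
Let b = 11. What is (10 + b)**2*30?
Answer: 13230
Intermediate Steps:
(10 + b)**2*30 = (10 + 11)**2*30 = 21**2*30 = 441*30 = 13230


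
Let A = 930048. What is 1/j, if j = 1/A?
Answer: 930048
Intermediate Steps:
j = 1/930048 ≈ 1.0752e-6
1/j = 1/(1/930048) = 930048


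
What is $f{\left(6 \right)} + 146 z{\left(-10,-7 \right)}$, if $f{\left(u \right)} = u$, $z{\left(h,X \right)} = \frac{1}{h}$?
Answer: $- \frac{43}{5} \approx -8.6$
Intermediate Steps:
$f{\left(6 \right)} + 146 z{\left(-10,-7 \right)} = 6 + \frac{146}{-10} = 6 + 146 \left(- \frac{1}{10}\right) = 6 - \frac{73}{5} = - \frac{43}{5}$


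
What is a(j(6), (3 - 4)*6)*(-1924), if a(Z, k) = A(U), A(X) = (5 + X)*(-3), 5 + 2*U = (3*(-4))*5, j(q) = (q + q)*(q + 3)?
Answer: -158730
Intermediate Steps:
j(q) = 2*q*(3 + q) (j(q) = (2*q)*(3 + q) = 2*q*(3 + q))
U = -65/2 (U = -5/2 + ((3*(-4))*5)/2 = -5/2 + (-12*5)/2 = -5/2 + (1/2)*(-60) = -5/2 - 30 = -65/2 ≈ -32.500)
A(X) = -15 - 3*X
a(Z, k) = 165/2 (a(Z, k) = -15 - 3*(-65/2) = -15 + 195/2 = 165/2)
a(j(6), (3 - 4)*6)*(-1924) = (165/2)*(-1924) = -158730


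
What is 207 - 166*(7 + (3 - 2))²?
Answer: -10417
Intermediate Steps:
207 - 166*(7 + (3 - 2))² = 207 - 166*(7 + 1)² = 207 - 166*8² = 207 - 166*64 = 207 - 10624 = -10417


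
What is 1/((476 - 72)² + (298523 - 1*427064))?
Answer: 1/34675 ≈ 2.8839e-5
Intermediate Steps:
1/((476 - 72)² + (298523 - 1*427064)) = 1/(404² + (298523 - 427064)) = 1/(163216 - 128541) = 1/34675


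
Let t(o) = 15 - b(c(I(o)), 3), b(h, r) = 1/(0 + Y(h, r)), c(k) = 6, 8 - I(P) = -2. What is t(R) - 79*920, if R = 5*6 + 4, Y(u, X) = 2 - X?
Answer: -72664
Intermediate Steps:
I(P) = 10 (I(P) = 8 - 1*(-2) = 8 + 2 = 10)
R = 34 (R = 30 + 4 = 34)
b(h, r) = 1/(2 - r) (b(h, r) = 1/(0 + (2 - r)) = 1/(2 - r))
t(o) = 16 (t(o) = 15 - (-1)/(-2 + 3) = 15 - (-1)/1 = 15 - (-1) = 15 - 1*(-1) = 15 + 1 = 16)
t(R) - 79*920 = 16 - 79*920 = 16 - 72680 = -72664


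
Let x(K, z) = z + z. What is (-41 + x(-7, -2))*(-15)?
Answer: 675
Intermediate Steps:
x(K, z) = 2*z
(-41 + x(-7, -2))*(-15) = (-41 + 2*(-2))*(-15) = (-41 - 4)*(-15) = -45*(-15) = 675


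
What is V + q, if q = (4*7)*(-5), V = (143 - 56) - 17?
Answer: -70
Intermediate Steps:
V = 70 (V = 87 - 17 = 70)
q = -140 (q = 28*(-5) = -140)
V + q = 70 - 140 = -70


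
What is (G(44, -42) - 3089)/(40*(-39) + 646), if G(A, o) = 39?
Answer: 1525/457 ≈ 3.3370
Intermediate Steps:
(G(44, -42) - 3089)/(40*(-39) + 646) = (39 - 3089)/(40*(-39) + 646) = -3050/(-1560 + 646) = -3050/(-914) = -3050*(-1/914) = 1525/457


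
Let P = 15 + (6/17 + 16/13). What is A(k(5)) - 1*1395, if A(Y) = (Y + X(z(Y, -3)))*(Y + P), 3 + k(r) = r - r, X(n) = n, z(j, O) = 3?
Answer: -1395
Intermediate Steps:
P = 3665/221 (P = 15 + (6*(1/17) + 16*(1/13)) = 15 + (6/17 + 16/13) = 15 + 350/221 = 3665/221 ≈ 16.584)
k(r) = -3 (k(r) = -3 + (r - r) = -3 + 0 = -3)
A(Y) = (3 + Y)*(3665/221 + Y) (A(Y) = (Y + 3)*(Y + 3665/221) = (3 + Y)*(3665/221 + Y))
A(k(5)) - 1*1395 = (10995/221 + (-3)² + (4328/221)*(-3)) - 1*1395 = (10995/221 + 9 - 12984/221) - 1395 = 0 - 1395 = -1395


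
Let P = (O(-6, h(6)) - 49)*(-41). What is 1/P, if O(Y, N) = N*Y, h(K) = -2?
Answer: 1/1517 ≈ 0.00065920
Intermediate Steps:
P = 1517 (P = (-2*(-6) - 49)*(-41) = (12 - 49)*(-41) = -37*(-41) = 1517)
1/P = 1/1517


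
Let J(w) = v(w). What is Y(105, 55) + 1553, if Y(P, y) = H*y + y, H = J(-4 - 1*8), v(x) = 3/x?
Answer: 6377/4 ≈ 1594.3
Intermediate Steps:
J(w) = 3/w
H = -¼ (H = 3/(-4 - 1*8) = 3/(-4 - 8) = 3/(-12) = 3*(-1/12) = -¼ ≈ -0.25000)
Y(P, y) = 3*y/4 (Y(P, y) = -y/4 + y = 3*y/4)
Y(105, 55) + 1553 = (¾)*55 + 1553 = 165/4 + 1553 = 6377/4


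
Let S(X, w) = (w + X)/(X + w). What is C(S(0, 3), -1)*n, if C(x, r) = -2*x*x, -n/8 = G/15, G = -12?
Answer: -64/5 ≈ -12.800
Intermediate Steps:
S(X, w) = 1 (S(X, w) = (X + w)/(X + w) = 1)
n = 32/5 (n = -(-96)/15 = -8*(-4/5) = 32/5 ≈ 6.4000)
C(x, r) = -2*x**2
C(S(0, 3), -1)*n = -2*1**2*(32/5) = -2*1*(32/5) = -2*32/5 = -64/5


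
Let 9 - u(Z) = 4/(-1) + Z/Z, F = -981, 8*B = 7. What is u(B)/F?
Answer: -4/327 ≈ -0.012232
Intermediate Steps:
B = 7/8 (B = (⅛)*7 = 7/8 ≈ 0.87500)
u(Z) = 12 (u(Z) = 9 - (4/(-1) + Z/Z) = 9 - (4*(-1) + 1) = 9 - (-4 + 1) = 9 - 1*(-3) = 9 + 3 = 12)
u(B)/F = 12/(-981) = 12*(-1/981) = -4/327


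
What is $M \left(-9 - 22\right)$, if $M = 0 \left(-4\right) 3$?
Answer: $0$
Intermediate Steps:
$M = 0$ ($M = 0 \cdot 3 = 0$)
$M \left(-9 - 22\right) = 0 \left(-9 - 22\right) = 0 \left(-31\right) = 0$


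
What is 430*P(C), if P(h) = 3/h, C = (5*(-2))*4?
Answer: -129/4 ≈ -32.250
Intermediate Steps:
C = -40 (C = -10*4 = -40)
430*P(C) = 430*(3/(-40)) = 430*(3*(-1/40)) = 430*(-3/40) = -129/4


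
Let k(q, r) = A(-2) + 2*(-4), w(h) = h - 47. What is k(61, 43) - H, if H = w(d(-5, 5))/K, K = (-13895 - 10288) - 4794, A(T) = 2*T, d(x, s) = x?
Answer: -26752/2229 ≈ -12.002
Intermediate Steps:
w(h) = -47 + h
K = -28977 (K = -24183 - 4794 = -28977)
k(q, r) = -12 (k(q, r) = 2*(-2) + 2*(-4) = -4 - 8 = -12)
H = 4/2229 (H = (-47 - 5)/(-28977) = -52*(-1/28977) = 4/2229 ≈ 0.0017945)
k(61, 43) - H = -12 - 1*4/2229 = -12 - 4/2229 = -26752/2229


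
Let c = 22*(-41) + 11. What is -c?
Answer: 891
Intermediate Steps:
c = -891 (c = -902 + 11 = -891)
-c = -1*(-891) = 891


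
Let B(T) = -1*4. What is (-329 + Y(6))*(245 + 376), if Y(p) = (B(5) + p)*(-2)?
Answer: -206793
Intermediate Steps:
B(T) = -4
Y(p) = 8 - 2*p (Y(p) = (-4 + p)*(-2) = 8 - 2*p)
(-329 + Y(6))*(245 + 376) = (-329 + (8 - 2*6))*(245 + 376) = (-329 + (8 - 12))*621 = (-329 - 4)*621 = -333*621 = -206793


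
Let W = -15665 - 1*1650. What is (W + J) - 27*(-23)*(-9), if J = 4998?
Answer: -17906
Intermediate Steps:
W = -17315 (W = -15665 - 1650 = -17315)
(W + J) - 27*(-23)*(-9) = (-17315 + 4998) - 27*(-23)*(-9) = -12317 + 621*(-9) = -12317 - 5589 = -17906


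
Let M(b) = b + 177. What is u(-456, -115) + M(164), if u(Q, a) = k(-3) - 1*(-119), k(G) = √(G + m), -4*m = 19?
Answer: 460 + I*√31/2 ≈ 460.0 + 2.7839*I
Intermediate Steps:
m = -19/4 (m = -¼*19 = -19/4 ≈ -4.7500)
k(G) = √(-19/4 + G) (k(G) = √(G - 19/4) = √(-19/4 + G))
u(Q, a) = 119 + I*√31/2 (u(Q, a) = √(-19 + 4*(-3))/2 - 1*(-119) = √(-19 - 12)/2 + 119 = √(-31)/2 + 119 = (I*√31)/2 + 119 = I*√31/2 + 119 = 119 + I*√31/2)
M(b) = 177 + b
u(-456, -115) + M(164) = (119 + I*√31/2) + (177 + 164) = (119 + I*√31/2) + 341 = 460 + I*√31/2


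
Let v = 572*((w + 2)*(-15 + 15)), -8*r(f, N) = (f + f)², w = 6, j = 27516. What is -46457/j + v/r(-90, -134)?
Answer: -46457/27516 ≈ -1.6884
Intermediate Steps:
r(f, N) = -f²/2 (r(f, N) = -(f + f)²/8 = -4*f²/8 = -f²/2)
v = 0 (v = 572*((6 + 2)*(-15 + 15)) = 572*(8*0) = 572*0 = 0)
-46457/j + v/r(-90, -134) = -46457/27516 + 0/((-½*(-90)²)) = -46457*1/27516 + 0/((-½*8100)) = -46457/27516 + 0/(-4050) = -46457/27516 + 0*(-1/4050) = -46457/27516 + 0 = -46457/27516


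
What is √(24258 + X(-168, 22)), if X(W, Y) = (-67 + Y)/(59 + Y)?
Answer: √218317/3 ≈ 155.75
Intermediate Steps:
X(W, Y) = (-67 + Y)/(59 + Y)
√(24258 + X(-168, 22)) = √(24258 + (-67 + 22)/(59 + 22)) = √(24258 - 45/81) = √(24258 + (1/81)*(-45)) = √(24258 - 5/9) = √(218317/9) = √218317/3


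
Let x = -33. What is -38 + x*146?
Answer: -4856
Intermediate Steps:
-38 + x*146 = -38 - 33*146 = -38 - 4818 = -4856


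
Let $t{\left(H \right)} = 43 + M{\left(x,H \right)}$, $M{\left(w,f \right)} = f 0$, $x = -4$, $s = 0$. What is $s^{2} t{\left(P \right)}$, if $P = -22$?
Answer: $0$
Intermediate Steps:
$M{\left(w,f \right)} = 0$
$t{\left(H \right)} = 43$ ($t{\left(H \right)} = 43 + 0 = 43$)
$s^{2} t{\left(P \right)} = 0^{2} \cdot 43 = 0 \cdot 43 = 0$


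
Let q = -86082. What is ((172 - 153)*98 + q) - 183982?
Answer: -268202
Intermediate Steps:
((172 - 153)*98 + q) - 183982 = ((172 - 153)*98 - 86082) - 183982 = (19*98 - 86082) - 183982 = (1862 - 86082) - 183982 = -84220 - 183982 = -268202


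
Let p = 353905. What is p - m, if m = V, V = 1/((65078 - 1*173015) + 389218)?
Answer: 99546752304/281281 ≈ 3.5391e+5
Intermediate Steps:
V = 1/281281 (V = 1/((65078 - 173015) + 389218) = 1/(-107937 + 389218) = 1/281281 ≈ 3.5552e-6)
m = 1/281281 ≈ 3.5552e-6
p - m = 353905 - 1*1/281281 = 353905 - 1/281281 = 99546752304/281281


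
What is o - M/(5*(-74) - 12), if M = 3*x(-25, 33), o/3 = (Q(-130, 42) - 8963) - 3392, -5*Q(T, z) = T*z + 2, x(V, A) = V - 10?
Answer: -64539807/1910 ≈ -33791.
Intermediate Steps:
x(V, A) = -10 + V
Q(T, z) = -2/5 - T*z/5 (Q(T, z) = -(T*z + 2)/5 = -(2 + T*z)/5 = -2/5 - T*z/5)
o = -168951/5 (o = 3*(((-2/5 - 1/5*(-130)*42) - 8963) - 3392) = 3*(((-2/5 + 1092) - 8963) - 3392) = 3*((5458/5 - 8963) - 3392) = 3*(-39357/5 - 3392) = 3*(-56317/5) = -168951/5 ≈ -33790.)
M = -105 (M = 3*(-10 - 25) = 3*(-35) = -105)
o - M/(5*(-74) - 12) = -168951/5 - (-105)/(5*(-74) - 12) = -168951/5 - (-105)/(-370 - 12) = -168951/5 - (-105)/(-382) = -168951/5 - (-105)*(-1)/382 = -168951/5 - 1*105/382 = -168951/5 - 105/382 = -64539807/1910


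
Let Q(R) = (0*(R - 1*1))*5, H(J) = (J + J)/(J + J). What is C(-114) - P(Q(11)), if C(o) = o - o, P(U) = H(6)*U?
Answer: 0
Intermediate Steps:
H(J) = 1 (H(J) = (2*J)/((2*J)) = (2*J)*(1/(2*J)) = 1)
Q(R) = 0 (Q(R) = (0*(R - 1))*5 = (0*(-1 + R))*5 = 0*5 = 0)
P(U) = U (P(U) = 1*U = U)
C(o) = 0
C(-114) - P(Q(11)) = 0 - 1*0 = 0 + 0 = 0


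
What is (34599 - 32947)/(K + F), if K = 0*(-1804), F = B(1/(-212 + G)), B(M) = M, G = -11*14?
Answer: -604632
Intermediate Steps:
G = -154
F = -1/366 (F = 1/(-212 - 154) = 1/(-366) = -1/366 ≈ -0.0027322)
K = 0
(34599 - 32947)/(K + F) = (34599 - 32947)/(0 - 1/366) = 1652/(-1/366) = 1652*(-366) = -604632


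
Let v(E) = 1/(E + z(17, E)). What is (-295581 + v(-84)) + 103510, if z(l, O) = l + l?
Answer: -9603551/50 ≈ -1.9207e+5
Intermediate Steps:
z(l, O) = 2*l
v(E) = 1/(34 + E) (v(E) = 1/(E + 2*17) = 1/(E + 34) = 1/(34 + E))
(-295581 + v(-84)) + 103510 = (-295581 + 1/(34 - 84)) + 103510 = (-295581 + 1/(-50)) + 103510 = (-295581 - 1/50) + 103510 = -14779051/50 + 103510 = -9603551/50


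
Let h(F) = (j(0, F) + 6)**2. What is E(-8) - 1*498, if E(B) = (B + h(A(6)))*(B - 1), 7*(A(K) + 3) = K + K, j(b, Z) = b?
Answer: -750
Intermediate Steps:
A(K) = -3 + 2*K/7 (A(K) = -3 + (K + K)/7 = -3 + (2*K)/7 = -3 + 2*K/7)
h(F) = 36 (h(F) = (0 + 6)**2 = 6**2 = 36)
E(B) = (-1 + B)*(36 + B) (E(B) = (B + 36)*(B - 1) = (36 + B)*(-1 + B) = (-1 + B)*(36 + B))
E(-8) - 1*498 = (-36 + (-8)**2 + 35*(-8)) - 1*498 = (-36 + 64 - 280) - 498 = -252 - 498 = -750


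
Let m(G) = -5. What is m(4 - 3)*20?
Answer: -100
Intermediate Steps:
m(4 - 3)*20 = -5*20 = -100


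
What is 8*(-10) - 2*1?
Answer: -82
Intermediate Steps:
8*(-10) - 2*1 = -80 - 2 = -82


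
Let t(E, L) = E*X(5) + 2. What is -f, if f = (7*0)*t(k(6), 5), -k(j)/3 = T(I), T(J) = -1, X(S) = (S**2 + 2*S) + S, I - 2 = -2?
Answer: 0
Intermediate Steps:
I = 0 (I = 2 - 2 = 0)
X(S) = S**2 + 3*S
k(j) = 3 (k(j) = -3*(-1) = 3)
t(E, L) = 2 + 40*E (t(E, L) = E*(5*(3 + 5)) + 2 = E*(5*8) + 2 = E*40 + 2 = 40*E + 2 = 2 + 40*E)
f = 0 (f = (7*0)*(2 + 40*3) = 0*(2 + 120) = 0*122 = 0)
-f = -1*0 = 0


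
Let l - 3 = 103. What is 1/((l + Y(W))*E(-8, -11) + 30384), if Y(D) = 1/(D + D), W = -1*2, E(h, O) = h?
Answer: 1/29538 ≈ 3.3855e-5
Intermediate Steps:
W = -2
Y(D) = 1/(2*D)
l = 106 (l = 3 + 103 = 106)
1/((l + Y(W))*E(-8, -11) + 30384) = 1/((106 + (½)/(-2))*(-8) + 30384) = 1/((106 + (½)*(-½))*(-8) + 30384) = 1/((106 - ¼)*(-8) + 30384) = 1/((423/4)*(-8) + 30384) = 1/(-846 + 30384) = 1/29538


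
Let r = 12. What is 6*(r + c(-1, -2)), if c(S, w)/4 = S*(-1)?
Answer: 96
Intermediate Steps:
c(S, w) = -4*S (c(S, w) = 4*(S*(-1)) = 4*(-S) = -4*S)
6*(r + c(-1, -2)) = 6*(12 - 4*(-1)) = 6*(12 + 4) = 6*16 = 96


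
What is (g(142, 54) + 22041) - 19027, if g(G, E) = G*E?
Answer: 10682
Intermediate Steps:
g(G, E) = E*G
(g(142, 54) + 22041) - 19027 = (54*142 + 22041) - 19027 = (7668 + 22041) - 19027 = 29709 - 19027 = 10682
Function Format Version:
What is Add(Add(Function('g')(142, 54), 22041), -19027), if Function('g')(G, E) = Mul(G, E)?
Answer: 10682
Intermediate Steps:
Function('g')(G, E) = Mul(E, G)
Add(Add(Function('g')(142, 54), 22041), -19027) = Add(Add(Mul(54, 142), 22041), -19027) = Add(Add(7668, 22041), -19027) = Add(29709, -19027) = 10682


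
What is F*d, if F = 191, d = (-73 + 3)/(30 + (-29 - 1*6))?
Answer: 2674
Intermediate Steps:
d = 14 (d = -70/(30 + (-29 - 6)) = -70/(30 - 35) = -70/(-5) = -70*(-1/5) = 14)
F*d = 191*14 = 2674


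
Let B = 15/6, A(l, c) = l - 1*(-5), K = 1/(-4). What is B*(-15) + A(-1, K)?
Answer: -67/2 ≈ -33.500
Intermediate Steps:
K = -¼ (K = 1*(-¼) = -¼ ≈ -0.25000)
A(l, c) = 5 + l (A(l, c) = l + 5 = 5 + l)
B = 5/2 (B = 15*(⅙) = 5/2 ≈ 2.5000)
B*(-15) + A(-1, K) = (5/2)*(-15) + (5 - 1) = -75/2 + 4 = -67/2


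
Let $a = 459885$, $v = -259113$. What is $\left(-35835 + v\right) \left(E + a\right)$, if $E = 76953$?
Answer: $-158339294424$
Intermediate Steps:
$\left(-35835 + v\right) \left(E + a\right) = \left(-35835 - 259113\right) \left(76953 + 459885\right) = \left(-294948\right) 536838 = -158339294424$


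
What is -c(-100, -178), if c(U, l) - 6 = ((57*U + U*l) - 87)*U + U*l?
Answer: 1183494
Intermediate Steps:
c(U, l) = 6 + U*l + U*(-87 + 57*U + U*l) (c(U, l) = 6 + (((57*U + U*l) - 87)*U + U*l) = 6 + ((-87 + 57*U + U*l)*U + U*l) = 6 + (U*(-87 + 57*U + U*l) + U*l) = 6 + (U*l + U*(-87 + 57*U + U*l)) = 6 + U*l + U*(-87 + 57*U + U*l))
-c(-100, -178) = -(6 - 87*(-100) + 57*(-100)² - 100*(-178) - 178*(-100)²) = -(6 + 8700 + 57*10000 + 17800 - 178*10000) = -(6 + 8700 + 570000 + 17800 - 1780000) = -1*(-1183494) = 1183494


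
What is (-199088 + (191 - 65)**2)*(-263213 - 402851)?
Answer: 122030917568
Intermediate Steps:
(-199088 + (191 - 65)**2)*(-263213 - 402851) = (-199088 + 126**2)*(-666064) = (-199088 + 15876)*(-666064) = -183212*(-666064) = 122030917568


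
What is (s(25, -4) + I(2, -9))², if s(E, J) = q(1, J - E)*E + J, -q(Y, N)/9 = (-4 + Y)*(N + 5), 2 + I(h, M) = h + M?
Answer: 262861369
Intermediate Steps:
I(h, M) = -2 + M + h (I(h, M) = -2 + (h + M) = -2 + (M + h) = -2 + M + h)
q(Y, N) = -9*(-4 + Y)*(5 + N) (q(Y, N) = -9*(-4 + Y)*(N + 5) = -9*(-4 + Y)*(5 + N))
s(E, J) = J + E*(135 - 27*E + 27*J) (s(E, J) = (180 - 45*1 + 36*(J - E) - 9*(J - E)*1)*E + J = (180 - 45 + (-36*E + 36*J) + (-9*J + 9*E))*E + J = (135 - 27*E + 27*J)*E + J = E*(135 - 27*E + 27*J) + J = J + E*(135 - 27*E + 27*J))
(s(25, -4) + I(2, -9))² = ((-4 + 27*25*(5 - 4 - 1*25)) + (-2 - 9 + 2))² = ((-4 + 27*25*(5 - 4 - 25)) - 9)² = ((-4 + 27*25*(-24)) - 9)² = ((-4 - 16200) - 9)² = (-16204 - 9)² = (-16213)² = 262861369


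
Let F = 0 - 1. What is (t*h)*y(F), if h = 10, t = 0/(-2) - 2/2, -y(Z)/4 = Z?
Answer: -40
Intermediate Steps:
F = -1
y(Z) = -4*Z
t = -1 (t = 0*(-½) - 2*½ = 0 - 1 = -1)
(t*h)*y(F) = (-1*10)*(-4*(-1)) = -10*4 = -40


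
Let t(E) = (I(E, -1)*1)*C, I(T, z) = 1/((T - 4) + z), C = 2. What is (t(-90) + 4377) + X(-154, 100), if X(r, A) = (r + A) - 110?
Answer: 400233/95 ≈ 4213.0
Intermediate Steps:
X(r, A) = -110 + A + r (X(r, A) = (A + r) - 110 = -110 + A + r)
I(T, z) = 1/(-4 + T + z) (I(T, z) = 1/((-4 + T) + z) = 1/(-4 + T + z))
t(E) = 2/(-5 + E) (t(E) = (1/(-4 + E - 1))*2 = (1/(-5 + E))*2 = 2/(-5 + E))
(t(-90) + 4377) + X(-154, 100) = (2/(-5 - 90) + 4377) + (-110 + 100 - 154) = (2/(-95) + 4377) - 164 = (2*(-1/95) + 4377) - 164 = (-2/95 + 4377) - 164 = 415813/95 - 164 = 400233/95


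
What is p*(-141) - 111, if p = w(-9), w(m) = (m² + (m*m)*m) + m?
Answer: 92526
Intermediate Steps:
w(m) = m + m² + m³ (w(m) = (m² + m²*m) + m = (m² + m³) + m = m + m² + m³)
p = -657 (p = -9*(1 - 9 + (-9)²) = -9*(1 - 9 + 81) = -9*73 = -657)
p*(-141) - 111 = -657*(-141) - 111 = 92637 - 111 = 92526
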